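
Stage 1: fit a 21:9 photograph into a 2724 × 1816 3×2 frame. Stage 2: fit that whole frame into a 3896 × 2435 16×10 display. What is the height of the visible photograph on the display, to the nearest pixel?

Inside the 2724×1816 canvas the photograph is width-limited at 2724.00 × 1167.43.
3×2 in 3896×2435: fills the height, so the intermediate becomes 3652.50 × 2435.00 — a scale of ×1.3409.
So the photograph's height is 1167.43 × 1.3409 ≈ 1565.36.

1565 px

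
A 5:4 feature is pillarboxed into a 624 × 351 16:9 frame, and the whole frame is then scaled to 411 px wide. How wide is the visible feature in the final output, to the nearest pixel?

At 624×351 the feature is height-limited, so width = 351 × 5/4 ≈ 438.75 px.
Resizing to 411 px wide multiplies everything by 0.6587: 438.75 → 288.98 px.

289 px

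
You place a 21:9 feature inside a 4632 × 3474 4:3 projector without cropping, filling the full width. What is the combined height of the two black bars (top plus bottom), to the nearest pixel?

1489 px

That makes the image 1985.14 px tall (4632 × 9/21).
3474 − 1985.14 = 1488.86 px of bars.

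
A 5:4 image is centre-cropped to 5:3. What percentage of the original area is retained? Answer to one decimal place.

Going from 5:4 to 5:3 means cutting height while keeping width.
Fraction kept = (1.250)/(1.667) ≈ 75.00%.

75.0%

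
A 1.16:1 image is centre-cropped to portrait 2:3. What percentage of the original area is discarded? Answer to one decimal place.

portrait 2:3 is narrower than 1.16:1, so the crop keeps the full height and trims the width.
Area ratio = (0.667)/(1.160) = 57.47%; the remaining 42.53% is cropped out.

42.5%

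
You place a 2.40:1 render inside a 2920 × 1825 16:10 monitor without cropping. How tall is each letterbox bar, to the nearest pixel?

2.40:1 is wider than 16:10, so it spans the full width.
That makes the image 1216.67 px tall (2920 / 2.400).
1825 − 1216.67 = 608.33 px of bars (304.17 each).

304 px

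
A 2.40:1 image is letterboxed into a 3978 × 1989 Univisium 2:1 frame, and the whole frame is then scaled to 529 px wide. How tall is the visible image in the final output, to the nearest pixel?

At 3978×1989 the image is width-limited, so height = 3978 / 2.400 ≈ 1657.50 px.
Scaling 3978 → 529 is ×0.1330, so the height becomes 1657.50 × 0.1330 ≈ 220.42 px.

220 px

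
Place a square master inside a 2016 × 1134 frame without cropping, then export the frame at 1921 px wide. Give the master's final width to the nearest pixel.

In the 2016×1134 frame the master fills the height: width = 1134 × 1/1 ≈ 1134.00 px.
The frame scales by 1921/2016 = 0.9529; 1134.00 × 0.9529 ≈ 1080.56 px.

1081 px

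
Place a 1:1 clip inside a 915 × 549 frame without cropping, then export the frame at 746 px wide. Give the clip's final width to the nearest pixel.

At 915×549 the clip is height-limited, so width = 549 × 1/1 ≈ 549.00 px.
Scaling 915 → 746 is ×0.8153, so the width becomes 549.00 × 0.8153 ≈ 447.60 px.

448 px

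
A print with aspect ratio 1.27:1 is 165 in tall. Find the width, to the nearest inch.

165 × 1.270 = 209.55.

210 in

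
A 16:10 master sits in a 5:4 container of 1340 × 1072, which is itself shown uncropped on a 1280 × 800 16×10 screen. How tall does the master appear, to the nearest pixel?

16:10 in 1340×1072: fills the width, so the master is 1340.00 × 837.50.
5:4 in 1280×800: fills the height, so the intermediate becomes 1000.00 × 800.00 — a scale of ×0.7463.
Applying the same ×0.7463: 837.50 → 625.00.

625 px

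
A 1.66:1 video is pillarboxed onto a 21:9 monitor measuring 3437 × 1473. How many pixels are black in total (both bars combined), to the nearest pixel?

1460951 pixels

1.66:1 is narrower than 21:9, so it spans the full height.
The video is 1473 × 1.660 ≈ 2445.1800 px wide.
3437 − 2445.1800 = 991.8200 px of bars.
Across the 1473-px span: 991.8200 × 1473 ≈ 1460951 px.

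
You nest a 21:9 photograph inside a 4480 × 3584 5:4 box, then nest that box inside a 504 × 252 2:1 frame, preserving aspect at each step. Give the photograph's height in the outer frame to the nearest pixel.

First fit — 21:9 into 4480×3584 spans the width: 4480.00 × 1920.00.
The 5:4 canvas is height-limited in 504×252, giving 315.00 × 252.00; scale factor 0.0703.
Applying the same ×0.0703: 1920.00 → 135.00.

135 px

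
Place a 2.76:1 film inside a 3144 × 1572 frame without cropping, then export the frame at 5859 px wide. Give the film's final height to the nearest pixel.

2123 px

At 3144×1572 the film is width-limited, so height = 3144 / 2.760 ≈ 1139.13 px.
Resizing to 5859 px wide multiplies everything by 1.8635: 1139.13 → 2122.83 px.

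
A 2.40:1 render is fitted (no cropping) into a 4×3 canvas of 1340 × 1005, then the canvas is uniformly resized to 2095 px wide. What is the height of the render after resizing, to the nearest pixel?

873 px

At 1340×1005 the render is width-limited, so height = 1340 / 2.400 ≈ 558.33 px.
Resizing to 2095 px wide multiplies everything by 1.5634: 558.33 → 872.92 px.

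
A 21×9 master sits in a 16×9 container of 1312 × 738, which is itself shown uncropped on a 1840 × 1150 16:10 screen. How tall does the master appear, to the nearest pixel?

789 px

First fit — 21×9 into 1312×738 spans the width: 1312.00 × 562.29.
The 16×9 canvas is width-limited in 1840×1150, giving 1840.00 × 1035.00; scale factor 1.4024.
Applying the same ×1.4024: 562.29 → 788.57.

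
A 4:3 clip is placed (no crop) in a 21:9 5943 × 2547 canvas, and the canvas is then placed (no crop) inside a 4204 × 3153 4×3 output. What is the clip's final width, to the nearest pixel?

First fit — 4:3 into 5943×2547 spans the height: 3396.00 × 2547.00.
The 21:9 canvas is width-limited in 4204×3153, giving 4204.00 × 1801.71; scale factor 0.7074.
The clip scales with it: width 3396.00 × 0.7074 ≈ 2402.29.

2402 px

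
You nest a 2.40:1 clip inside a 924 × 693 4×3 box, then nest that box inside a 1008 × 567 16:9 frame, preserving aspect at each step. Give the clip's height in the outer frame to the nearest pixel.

315 px

Inside the 924×693 canvas the clip is width-limited at 924.00 × 385.00.
The 4×3 canvas is height-limited in 1008×567, giving 756.00 × 567.00; scale factor 0.8182.
Applying the same ×0.8182: 385.00 → 315.00.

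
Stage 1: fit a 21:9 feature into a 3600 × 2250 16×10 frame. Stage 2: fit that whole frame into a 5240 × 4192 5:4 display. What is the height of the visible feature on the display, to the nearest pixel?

Inside the 3600×2250 canvas the feature is width-limited at 3600.00 × 1542.86.
Second fit — the 16×10 canvas into 5240×4192 spans the width: 5240.00 × 3275.00 (×1.4556 from 3600×2250).
The feature scales with it: height 1542.86 × 1.4556 ≈ 2245.71.

2246 px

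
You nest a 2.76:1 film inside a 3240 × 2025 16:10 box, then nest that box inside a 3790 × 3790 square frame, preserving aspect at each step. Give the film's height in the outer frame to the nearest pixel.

1373 px

2.76:1 in 3240×2025: fills the width, so the film is 3240.00 × 1173.91.
The 16:10 canvas is width-limited in 3790×3790, giving 3790.00 × 2368.75; scale factor 1.1698.
Applying the same ×1.1698: 1173.91 → 1373.19.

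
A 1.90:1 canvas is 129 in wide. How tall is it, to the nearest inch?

129 / 1.900 = 67.89.

68 in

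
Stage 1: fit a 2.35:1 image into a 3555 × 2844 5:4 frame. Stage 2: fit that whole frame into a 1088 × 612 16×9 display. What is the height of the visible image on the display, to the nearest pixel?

2.35:1 in 3555×2844: fills the width, so the image is 3555.00 × 1512.77.
5:4 in 1088×612: fills the height, so the intermediate becomes 765.00 × 612.00 — a scale of ×0.2152.
Applying the same ×0.2152: 1512.77 → 325.53.

326 px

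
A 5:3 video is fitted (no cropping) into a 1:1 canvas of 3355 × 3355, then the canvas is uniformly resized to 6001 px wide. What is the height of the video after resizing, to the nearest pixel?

At 3355×3355 the video is width-limited, so height = 3355 × 3/5 ≈ 2013.00 px.
The frame scales by 6001/3355 = 1.7887; 2013.00 × 1.7887 ≈ 3600.60 px.

3601 px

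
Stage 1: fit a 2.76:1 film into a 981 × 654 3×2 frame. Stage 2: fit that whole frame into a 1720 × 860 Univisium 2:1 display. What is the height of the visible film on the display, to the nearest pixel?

467 px

First fit — 2.76:1 into 981×654 spans the width: 981.00 × 355.43.
3×2 in 1720×860: fills the height, so the intermediate becomes 1290.00 × 860.00 — a scale of ×1.3150.
The film scales with it: height 355.43 × 1.3150 ≈ 467.39.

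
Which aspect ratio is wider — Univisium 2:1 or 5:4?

Univisium 2:1

Univisium 2:1 = 2 and 5:4 = 1.25; 2 > 1.25.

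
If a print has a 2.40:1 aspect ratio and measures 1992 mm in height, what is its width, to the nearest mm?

4781 mm

At 2.40:1, 1992 × 2.400 ≈ 4780.80.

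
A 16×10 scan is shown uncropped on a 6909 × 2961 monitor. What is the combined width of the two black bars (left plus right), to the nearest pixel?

2171 px

16×10 is narrower than 21×9, so it spans the full height.
The scan is 2961 × 16/10 ≈ 4737.60 px wide.
6909 − 4737.60 = 2171.40 px of bars.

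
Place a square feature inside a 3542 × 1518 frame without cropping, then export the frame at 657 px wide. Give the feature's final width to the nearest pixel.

In the 3542×1518 frame the feature fills the height: width = 1518 × 1/1 ≈ 1518.00 px.
The frame scales by 657/3542 = 0.1855; 1518.00 × 0.1855 ≈ 281.57 px.

282 px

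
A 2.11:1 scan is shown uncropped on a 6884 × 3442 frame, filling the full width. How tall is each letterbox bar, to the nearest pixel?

The scan is 6884 / 2.110 ≈ 3262.56 px tall.
Black = 3442 − 3262.56 = 179.44 px, or 89.72 per bar.

90 px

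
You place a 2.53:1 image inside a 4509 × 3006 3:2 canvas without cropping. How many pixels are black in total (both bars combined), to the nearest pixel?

5518054 pixels

2.53:1 (2.530) > 3:2 (1.500), so the image fills the width.
Content height = 4509 / 2.530 ≈ 1782.2134 px.
Leftover height: 3006 − 1782.2134 = 1223.7866 px.
Across the 4509-px span: 1223.7866 × 4509 ≈ 5518054 px.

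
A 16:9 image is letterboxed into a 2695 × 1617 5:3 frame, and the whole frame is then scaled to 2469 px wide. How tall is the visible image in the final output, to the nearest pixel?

1389 px

At 2695×1617 the image is width-limited, so height = 2695 × 9/16 ≈ 1515.94 px.
Scaling 2695 → 2469 is ×0.9161, so the height becomes 1515.94 × 0.9161 ≈ 1388.81 px.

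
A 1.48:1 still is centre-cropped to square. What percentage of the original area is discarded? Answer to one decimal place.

square is narrower than 1.48:1, so the crop keeps the full height and trims the width.
Fraction kept = (1.000)/(1.480) ≈ 67.57%, so 32.43% is lost.

32.4%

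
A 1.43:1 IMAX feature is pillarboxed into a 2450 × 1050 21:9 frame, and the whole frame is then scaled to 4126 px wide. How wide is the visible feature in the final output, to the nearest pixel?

Fitted into 2450×1050, the feature spans the height; its width is 1050 × 1.430 ≈ 1501.50 px.
Resizing to 4126 px wide multiplies everything by 1.6841: 1501.50 → 2528.65 px.

2529 px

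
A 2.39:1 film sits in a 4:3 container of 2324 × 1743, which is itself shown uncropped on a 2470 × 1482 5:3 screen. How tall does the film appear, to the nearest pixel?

827 px

First fit — 2.39:1 into 2324×1743 spans the width: 2324.00 × 972.38.
4:3 in 2470×1482: fills the height, so the intermediate becomes 1976.00 × 1482.00 — a scale of ×0.8503.
Applying the same ×0.8503: 972.38 → 826.78.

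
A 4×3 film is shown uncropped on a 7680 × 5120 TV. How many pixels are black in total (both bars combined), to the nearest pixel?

Since 1.333 < 1.500, the film is height-limited.
Content width = 5120 × 4/3 ≈ 6826.6667 px.
7680 − 6826.6667 = 853.3333 px of bars.
That's 853.3333 × 5120 ≈ 4369067 black pixels.

4369067 pixels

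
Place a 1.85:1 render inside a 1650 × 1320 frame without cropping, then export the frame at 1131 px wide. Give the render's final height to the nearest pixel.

In the 1650×1320 frame the render fills the width: height = 1650 / 1.850 ≈ 891.89 px.
The frame scales by 1131/1650 = 0.6855; 891.89 × 0.6855 ≈ 611.35 px.

611 px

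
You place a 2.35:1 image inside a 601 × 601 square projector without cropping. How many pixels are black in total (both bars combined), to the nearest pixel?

207498 pixels

2.35:1 is wider than square, so it spans the full width.
Content height = 601 / 2.350 ≈ 255.7447 px.
Leftover height: 601 − 255.7447 = 345.2553 px.
That's 345.2553 × 601 ≈ 207498 black pixels.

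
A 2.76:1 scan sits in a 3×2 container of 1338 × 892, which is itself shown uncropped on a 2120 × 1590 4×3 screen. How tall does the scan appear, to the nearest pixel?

768 px

2.76:1 in 1338×892: fills the width, so the scan is 1338.00 × 484.78.
The 3×2 canvas is width-limited in 2120×1590, giving 2120.00 × 1413.33; scale factor 1.5845.
Applying the same ×1.5845: 484.78 → 768.12.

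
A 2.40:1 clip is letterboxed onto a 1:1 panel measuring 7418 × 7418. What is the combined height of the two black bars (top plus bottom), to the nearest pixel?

4327 px

2.40:1 (2.400) > 1:1 (1.000), so the clip fills the width.
That makes the image 3090.83 px tall (7418 / 2.400).
7418 − 3090.83 = 4327.17 px of bars.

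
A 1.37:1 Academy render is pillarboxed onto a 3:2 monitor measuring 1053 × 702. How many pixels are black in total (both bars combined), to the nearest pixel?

64065 pixels

1.37:1 Academy is narrower than 3:2, so it spans the full height.
Content width = 702 × 1.370 ≈ 961.7400 px.
Black = 1053 − 961.7400 = 91.2600 px.
Bar area = 91.2600 × 702 ≈ 64065 px.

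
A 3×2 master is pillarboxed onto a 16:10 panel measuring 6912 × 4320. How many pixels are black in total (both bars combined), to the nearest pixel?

1866240 pixels

3×2 is narrower than 16:10, so it spans the full height.
Content width = 4320 × 3/2 ≈ 6480.0000 px.
6912 − 6480.0000 = 432.0000 px of bars.
Across the 4320-px span: 432.0000 × 4320 ≈ 1866240 px.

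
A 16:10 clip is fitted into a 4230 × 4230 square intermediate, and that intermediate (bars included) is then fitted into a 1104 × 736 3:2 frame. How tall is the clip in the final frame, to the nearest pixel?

First fit — 16:10 into 4230×4230 spans the width: 4230.00 × 2643.75.
The square canvas is height-limited in 1104×736, giving 736.00 × 736.00; scale factor 0.1740.
So the clip's height is 2643.75 × 0.1740 ≈ 460.00.

460 px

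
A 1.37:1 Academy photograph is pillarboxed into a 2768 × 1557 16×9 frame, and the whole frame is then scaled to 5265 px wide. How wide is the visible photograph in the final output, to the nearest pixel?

4057 px

Fitted into 2768×1557, the photograph spans the height; its width is 1557 × 1.370 ≈ 2133.09 px.
Scaling 2768 → 5265 is ×1.9021, so the width becomes 2133.09 × 1.9021 ≈ 4057.34 px.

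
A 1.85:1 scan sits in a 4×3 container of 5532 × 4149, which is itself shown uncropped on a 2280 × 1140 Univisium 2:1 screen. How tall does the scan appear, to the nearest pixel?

First fit — 1.85:1 into 5532×4149 spans the width: 5532.00 × 2990.27.
4×3 in 2280×1140: fills the height, so the intermediate becomes 1520.00 × 1140.00 — a scale of ×0.2748.
The scan scales with it: height 2990.27 × 0.2748 ≈ 821.62.

822 px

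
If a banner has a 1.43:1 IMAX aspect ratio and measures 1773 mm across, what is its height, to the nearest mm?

At 1.43:1 IMAX, 1773 / 1.430 ≈ 1239.86.

1240 mm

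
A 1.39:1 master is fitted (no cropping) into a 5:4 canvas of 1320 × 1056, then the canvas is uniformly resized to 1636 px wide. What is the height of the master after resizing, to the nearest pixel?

At 1320×1056 the master is width-limited, so height = 1320 / 1.390 ≈ 949.64 px.
Resizing to 1636 px wide multiplies everything by 1.2394: 949.64 → 1176.98 px.

1177 px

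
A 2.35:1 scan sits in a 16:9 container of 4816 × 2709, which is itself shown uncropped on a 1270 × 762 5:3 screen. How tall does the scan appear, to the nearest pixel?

Inside the 4816×2709 canvas the scan is width-limited at 4816.00 × 2049.36.
The 16:9 canvas is width-limited in 1270×762, giving 1270.00 × 714.38; scale factor 0.2637.
Applying the same ×0.2637: 2049.36 → 540.43.

540 px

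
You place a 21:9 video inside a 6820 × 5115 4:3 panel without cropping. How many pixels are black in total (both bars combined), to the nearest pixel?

Since 2.333 > 1.333, the video is width-limited.
The video is 6820 × 9/21 ≈ 2922.8571 px tall.
Leftover height: 5115 − 2922.8571 = 2192.1429 px.
That's 2192.1429 × 6820 ≈ 14950414 black pixels.

14950414 pixels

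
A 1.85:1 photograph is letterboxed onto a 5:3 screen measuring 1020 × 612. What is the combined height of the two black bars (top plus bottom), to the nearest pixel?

Since 1.850 > 1.667, the photograph is width-limited.
That makes the image 551.35 px tall (1020 / 1.850).
612 − 551.35 = 60.65 px of bars.

61 px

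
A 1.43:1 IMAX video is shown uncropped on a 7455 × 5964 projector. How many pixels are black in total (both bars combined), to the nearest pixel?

5596568 pixels

1.43:1 IMAX is wider than 5:4, so it spans the full width.
The video is 7455 / 1.430 ≈ 5213.2867 px tall.
Black = 5964 − 5213.2867 = 750.7133 px.
That's 750.7133 × 7455 ≈ 5596568 black pixels.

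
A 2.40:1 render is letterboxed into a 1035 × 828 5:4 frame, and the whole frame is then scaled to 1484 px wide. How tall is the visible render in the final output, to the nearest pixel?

618 px

In the 1035×828 frame the render fills the width: height = 1035 / 2.400 ≈ 431.25 px.
The frame scales by 1484/1035 = 1.4338; 431.25 × 1.4338 ≈ 618.33 px.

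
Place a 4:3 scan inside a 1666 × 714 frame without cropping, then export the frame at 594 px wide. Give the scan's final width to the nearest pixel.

At 1666×714 the scan is height-limited, so width = 714 × 4/3 ≈ 952.00 px.
Scaling 1666 → 594 is ×0.3565, so the width becomes 952.00 × 0.3565 ≈ 339.43 px.

339 px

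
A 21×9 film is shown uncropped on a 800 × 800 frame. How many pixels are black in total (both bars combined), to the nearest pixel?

21×9 is wider than 1:1, so it spans the full width.
That makes the image 342.8571 px tall (800 × 9/21).
800 − 342.8571 = 457.1429 px of bars.
Across the 800-px span: 457.1429 × 800 ≈ 365714 px.

365714 pixels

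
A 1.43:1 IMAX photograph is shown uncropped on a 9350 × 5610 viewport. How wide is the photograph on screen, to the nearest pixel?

1.43:1 IMAX is narrower than 5:3, so it spans the full height.
Content width = 5610 × 1.430 ≈ 8022.30 px.

8022 px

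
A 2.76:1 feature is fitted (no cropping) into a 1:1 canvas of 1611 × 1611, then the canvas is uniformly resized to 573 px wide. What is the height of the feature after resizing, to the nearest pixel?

In the 1611×1611 frame the feature fills the width: height = 1611 / 2.760 ≈ 583.70 px.
The frame scales by 573/1611 = 0.3557; 583.70 × 0.3557 ≈ 207.61 px.

208 px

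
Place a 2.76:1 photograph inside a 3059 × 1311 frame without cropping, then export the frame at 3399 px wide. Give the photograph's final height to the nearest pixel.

Fitted into 3059×1311, the photograph spans the width; its height is 3059 / 2.760 ≈ 1108.33 px.
The frame scales by 3399/3059 = 1.1111; 1108.33 × 1.1111 ≈ 1231.52 px.

1232 px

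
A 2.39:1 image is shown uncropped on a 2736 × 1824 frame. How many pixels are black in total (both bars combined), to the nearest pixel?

2.39:1 (2.390) > 3:2 (1.500), so the image fills the width.
That makes the image 1144.7699 px tall (2736 / 2.390).
Black = 1824 − 1144.7699 = 679.2301 px.
Bar area = 679.2301 × 2736 ≈ 1858374 px.

1858374 pixels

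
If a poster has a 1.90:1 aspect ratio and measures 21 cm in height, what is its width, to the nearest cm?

Width = 21 × 1.900 = 39.90.

40 cm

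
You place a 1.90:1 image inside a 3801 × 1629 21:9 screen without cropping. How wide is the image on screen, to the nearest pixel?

3095 px

Since 1.900 < 2.333, the image is height-limited.
Content width = 1629 × 1.900 ≈ 3095.10 px.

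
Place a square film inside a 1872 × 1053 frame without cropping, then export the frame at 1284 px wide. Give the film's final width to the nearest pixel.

At 1872×1053 the film is height-limited, so width = 1053 × 1/1 ≈ 1053.00 px.
The frame scales by 1284/1872 = 0.6859; 1053.00 × 0.6859 ≈ 722.25 px.

722 px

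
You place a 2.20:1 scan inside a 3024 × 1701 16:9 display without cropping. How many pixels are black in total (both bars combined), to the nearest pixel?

2.20:1 is wider than 16:9, so it spans the full width.
Content height = 3024 / 2.200 ≈ 1374.5455 px.
1701 − 1374.5455 = 326.4545 px of bars.
Bar area = 326.4545 × 3024 ≈ 987199 px.

987199 pixels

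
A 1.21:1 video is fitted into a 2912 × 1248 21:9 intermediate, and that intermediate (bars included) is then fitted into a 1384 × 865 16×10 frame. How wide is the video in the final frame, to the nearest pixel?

718 px

First fit — 1.21:1 into 2912×1248 spans the height: 1510.08 × 1248.00.
The 21:9 canvas is width-limited in 1384×865, giving 1384.00 × 593.14; scale factor 0.4753.
The video scales with it: width 1510.08 × 0.4753 ≈ 717.70.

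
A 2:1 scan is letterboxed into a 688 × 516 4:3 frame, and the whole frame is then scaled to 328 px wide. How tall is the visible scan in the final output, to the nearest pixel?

In the 688×516 frame the scan fills the width: height = 688 × 1/2 ≈ 344.00 px.
Resizing to 328 px wide multiplies everything by 0.4767: 344.00 → 164.00 px.

164 px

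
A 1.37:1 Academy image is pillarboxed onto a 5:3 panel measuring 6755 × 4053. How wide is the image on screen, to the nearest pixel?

5553 px

1.37:1 Academy (1.370) < 5:3 (1.667), so the image fills the height.
Content width = 4053 × 1.370 ≈ 5552.61 px.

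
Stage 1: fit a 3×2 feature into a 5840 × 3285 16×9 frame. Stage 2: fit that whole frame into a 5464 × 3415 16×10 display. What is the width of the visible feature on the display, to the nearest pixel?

4610 px

First fit — 3×2 into 5840×3285 spans the height: 4927.50 × 3285.00.
16×9 in 5464×3415: fills the width, so the intermediate becomes 5464.00 × 3073.50 — a scale of ×0.9356.
So the feature's width is 4927.50 × 0.9356 ≈ 4610.25.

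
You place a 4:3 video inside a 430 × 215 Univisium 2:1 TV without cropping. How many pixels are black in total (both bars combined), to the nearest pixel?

30817 pixels

4:3 is narrower than Univisium 2:1, so it spans the full height.
Content width = 215 × 4/3 ≈ 286.6667 px.
Black = 430 − 286.6667 = 143.3333 px.
Bar area = 143.3333 × 215 ≈ 30817 px.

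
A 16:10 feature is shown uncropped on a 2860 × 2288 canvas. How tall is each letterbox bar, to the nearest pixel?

16:10 is wider than 5:4, so it spans the full width.
That makes the image 1787.50 px tall (2860 × 10/16).
Leftover height: 2288 − 1787.50 = 500.50 px → 250.25 each side.

250 px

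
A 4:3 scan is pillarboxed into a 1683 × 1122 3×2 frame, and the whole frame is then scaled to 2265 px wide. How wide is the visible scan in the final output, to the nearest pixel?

2013 px

At 1683×1122 the scan is height-limited, so width = 1122 × 4/3 ≈ 1496.00 px.
Scaling 1683 → 2265 is ×1.3458, so the width becomes 1496.00 × 1.3458 ≈ 2013.33 px.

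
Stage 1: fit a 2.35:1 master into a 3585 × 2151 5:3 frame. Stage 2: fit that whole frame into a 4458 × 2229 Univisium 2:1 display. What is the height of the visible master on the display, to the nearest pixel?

First fit — 2.35:1 into 3585×2151 spans the width: 3585.00 × 1525.53.
Second fit — the 5:3 canvas into 4458×2229 spans the height: 3715.00 × 2229.00 (×1.0363 from 3585×2151).
So the master's height is 1525.53 × 1.0363 ≈ 1580.85.

1581 px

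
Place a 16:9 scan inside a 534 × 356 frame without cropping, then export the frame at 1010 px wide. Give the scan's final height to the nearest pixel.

Fitted into 534×356, the scan spans the width; its height is 534 × 9/16 ≈ 300.38 px.
Scaling 534 → 1010 is ×1.8914, so the height becomes 300.38 × 1.8914 ≈ 568.12 px.

568 px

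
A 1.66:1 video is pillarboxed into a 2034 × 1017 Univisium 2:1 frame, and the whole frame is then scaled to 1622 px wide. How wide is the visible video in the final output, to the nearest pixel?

Fitted into 2034×1017, the video spans the height; its width is 1017 × 1.660 ≈ 1688.22 px.
The frame scales by 1622/2034 = 0.7974; 1688.22 × 0.7974 ≈ 1346.26 px.

1346 px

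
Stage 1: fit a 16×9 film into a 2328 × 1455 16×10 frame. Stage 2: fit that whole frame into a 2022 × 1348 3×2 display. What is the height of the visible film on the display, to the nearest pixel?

First fit — 16×9 into 2328×1455 spans the width: 2328.00 × 1309.50.
Second fit — the 16×10 canvas into 2022×1348 spans the width: 2022.00 × 1263.75 (×0.8686 from 2328×1455).
Applying the same ×0.8686: 1309.50 → 1137.38.

1137 px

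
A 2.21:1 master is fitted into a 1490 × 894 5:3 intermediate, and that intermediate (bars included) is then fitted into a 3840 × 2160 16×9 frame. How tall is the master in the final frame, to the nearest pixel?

1629 px

First fit — 2.21:1 into 1490×894 spans the width: 1490.00 × 674.21.
The 5:3 canvas is height-limited in 3840×2160, giving 3600.00 × 2160.00; scale factor 2.4161.
The master scales with it: height 674.21 × 2.4161 ≈ 1628.96.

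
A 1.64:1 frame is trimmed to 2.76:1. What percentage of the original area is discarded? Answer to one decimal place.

2.76:1 is wider than 1.64:1, so the crop keeps the full width and trims the height.
Fraction kept = (1.640)/(2.760) ≈ 59.42%, so 40.58% is lost.

40.6%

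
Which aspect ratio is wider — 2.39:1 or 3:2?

2.39:1

2.39 and 3:2 = 1.5; 2.39 > 1.5.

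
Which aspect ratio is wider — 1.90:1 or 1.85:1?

1.9 and 1.85; 1.9 > 1.85.

1.90:1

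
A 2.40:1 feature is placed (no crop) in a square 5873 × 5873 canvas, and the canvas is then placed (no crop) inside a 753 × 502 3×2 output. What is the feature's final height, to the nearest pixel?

Inside the 5873×5873 canvas the feature is width-limited at 5873.00 × 2447.08.
Second fit — the square canvas into 753×502 spans the height: 502.00 × 502.00 (×0.0855 from 5873×5873).
So the feature's height is 2447.08 × 0.0855 ≈ 209.17.

209 px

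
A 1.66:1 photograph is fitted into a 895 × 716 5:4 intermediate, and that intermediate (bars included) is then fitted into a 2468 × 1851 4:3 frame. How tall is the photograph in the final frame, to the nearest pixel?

Inside the 895×716 canvas the photograph is width-limited at 895.00 × 539.16.
Second fit — the 5:4 canvas into 2468×1851 spans the height: 2313.75 × 1851.00 (×2.5852 from 895×716).
Applying the same ×2.5852: 539.16 → 1393.83.

1394 px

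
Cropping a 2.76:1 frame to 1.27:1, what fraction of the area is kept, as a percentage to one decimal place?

46.0%

1.27:1 is narrower than 2.76:1, so the crop keeps the full height and trims the width.
Area ratio = (1.270)/(2.760) = 46.01% retained.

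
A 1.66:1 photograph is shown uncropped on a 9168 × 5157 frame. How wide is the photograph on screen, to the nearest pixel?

1.66:1 (1.660) < 16:9 (1.778), so the photograph fills the height.
That makes the image 8560.62 px wide (5157 × 1.660).

8561 px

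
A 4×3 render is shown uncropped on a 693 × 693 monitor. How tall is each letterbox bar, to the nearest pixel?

4×3 is wider than square, so it spans the full width.
The render is 693 × 3/4 ≈ 519.75 px tall.
Leftover height: 693 − 519.75 = 173.25 px → 86.62 each side.

87 px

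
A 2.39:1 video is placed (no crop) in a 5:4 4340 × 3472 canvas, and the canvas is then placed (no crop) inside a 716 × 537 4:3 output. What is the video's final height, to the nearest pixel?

Inside the 4340×3472 canvas the video is width-limited at 4340.00 × 1815.90.
The 5:4 canvas is height-limited in 716×537, giving 671.25 × 537.00; scale factor 0.1547.
So the video's height is 1815.90 × 0.1547 ≈ 280.86.

281 px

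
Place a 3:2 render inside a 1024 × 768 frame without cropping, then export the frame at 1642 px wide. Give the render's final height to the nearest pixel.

At 1024×768 the render is width-limited, so height = 1024 × 2/3 ≈ 682.67 px.
Resizing to 1642 px wide multiplies everything by 1.6035: 682.67 → 1094.67 px.

1095 px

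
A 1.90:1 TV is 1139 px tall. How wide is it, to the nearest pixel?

Width = 1139 × 1.900 = 2164.10.

2164 px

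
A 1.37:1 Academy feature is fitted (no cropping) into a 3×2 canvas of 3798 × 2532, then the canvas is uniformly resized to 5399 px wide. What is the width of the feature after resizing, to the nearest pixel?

Fitted into 3798×2532, the feature spans the height; its width is 2532 × 1.370 ≈ 3468.84 px.
The frame scales by 5399/3798 = 1.4215; 3468.84 × 1.4215 ≈ 4931.09 px.

4931 px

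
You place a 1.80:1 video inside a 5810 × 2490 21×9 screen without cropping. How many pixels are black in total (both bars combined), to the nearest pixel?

3306720 pixels

Since 1.800 < 2.333, the video is height-limited.
That makes the image 4482.0000 px wide (2490 × 1.800).
Leftover width: 5810 − 4482.0000 = 1328.0000 px.
Across the 2490-px span: 1328.0000 × 2490 ≈ 3306720 px.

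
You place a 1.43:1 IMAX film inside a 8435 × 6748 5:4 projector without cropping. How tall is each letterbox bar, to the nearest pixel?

425 px

1.43:1 IMAX is wider than 5:4, so it spans the full width.
The film is 8435 / 1.430 ≈ 5898.60 px tall.
Leftover height: 6748 − 5898.60 = 849.40 px → 424.70 each side.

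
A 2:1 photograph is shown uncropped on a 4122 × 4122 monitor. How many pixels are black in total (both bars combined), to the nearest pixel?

2:1 (2.000) > square (1.000), so the photograph fills the width.
The photograph is 4122 × 1/2 ≈ 2061.0000 px tall.
4122 − 2061.0000 = 2061.0000 px of bars.
Bar area = 2061.0000 × 4122 ≈ 8495442 px.

8495442 pixels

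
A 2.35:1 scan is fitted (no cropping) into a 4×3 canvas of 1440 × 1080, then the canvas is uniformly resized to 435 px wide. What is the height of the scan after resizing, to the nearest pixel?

In the 1440×1080 frame the scan fills the width: height = 1440 / 2.350 ≈ 612.77 px.
The frame scales by 435/1440 = 0.3021; 612.77 × 0.3021 ≈ 185.11 px.

185 px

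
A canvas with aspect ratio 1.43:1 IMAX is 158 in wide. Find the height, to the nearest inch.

110 in

158 / 1.430 = 110.49.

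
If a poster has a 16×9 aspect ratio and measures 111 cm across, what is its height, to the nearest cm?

62 cm

At 16×9, 111·9/16 ≈ 62.44.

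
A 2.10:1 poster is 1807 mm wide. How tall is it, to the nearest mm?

860 mm

1807 / 2.100 = 860.48.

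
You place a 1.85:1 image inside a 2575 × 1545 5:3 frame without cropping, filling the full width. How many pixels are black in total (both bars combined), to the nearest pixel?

The image is 2575 / 1.850 ≈ 1391.8919 px tall.
Black = 1545 − 1391.8919 = 153.1081 px.
Across the 2575-px span: 153.1081 × 2575 ≈ 394253 px.

394253 pixels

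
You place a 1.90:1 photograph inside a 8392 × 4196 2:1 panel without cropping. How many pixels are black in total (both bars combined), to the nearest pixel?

Since 1.900 < 2.000, the photograph is height-limited.
Content width = 4196 × 1.900 ≈ 7972.4000 px.
Leftover width: 8392 − 7972.4000 = 419.6000 px.
Bar area = 419.6000 × 4196 ≈ 1760642 px.

1760642 pixels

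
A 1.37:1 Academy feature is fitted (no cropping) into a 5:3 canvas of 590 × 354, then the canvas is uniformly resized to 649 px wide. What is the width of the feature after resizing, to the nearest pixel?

Fitted into 590×354, the feature spans the height; its width is 354 × 1.370 ≈ 484.98 px.
Resizing to 649 px wide multiplies everything by 1.1000: 484.98 → 533.48 px.

533 px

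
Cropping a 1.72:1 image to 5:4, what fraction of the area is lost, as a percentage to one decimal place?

The height stays; only width is cut (since 5:4 is narrower than 1.72:1).
Area ratio = (1.250)/(1.720) = 72.67%; the remaining 27.33% is cropped out.

27.3%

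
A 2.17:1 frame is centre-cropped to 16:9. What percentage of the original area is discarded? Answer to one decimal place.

18.1%

16:9 is narrower than 2.17:1, so the crop keeps the full height and trims the width.
Fraction kept = (1.778)/(2.170) ≈ 81.93%, so 18.07% is lost.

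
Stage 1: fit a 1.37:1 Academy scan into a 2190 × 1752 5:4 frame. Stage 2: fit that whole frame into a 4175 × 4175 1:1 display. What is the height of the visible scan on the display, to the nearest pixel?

3047 px

Inside the 2190×1752 canvas the scan is width-limited at 2190.00 × 1598.54.
Second fit — the 5:4 canvas into 4175×4175 spans the width: 4175.00 × 3340.00 (×1.9064 from 2190×1752).
The scan scales with it: height 1598.54 × 1.9064 ≈ 3047.45.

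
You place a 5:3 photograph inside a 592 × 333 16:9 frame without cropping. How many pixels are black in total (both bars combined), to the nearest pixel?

Since 1.667 < 1.778, the photograph is height-limited.
Content width = 333 × 5/3 ≈ 555.0000 px.
Leftover width: 592 − 555.0000 = 37.0000 px.
That's 37.0000 × 333 ≈ 12321 black pixels.

12321 pixels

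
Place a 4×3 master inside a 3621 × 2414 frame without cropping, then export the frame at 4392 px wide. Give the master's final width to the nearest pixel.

In the 3621×2414 frame the master fills the height: width = 2414 × 4/3 ≈ 3218.67 px.
Resizing to 4392 px wide multiplies everything by 1.2129: 3218.67 → 3904.00 px.

3904 px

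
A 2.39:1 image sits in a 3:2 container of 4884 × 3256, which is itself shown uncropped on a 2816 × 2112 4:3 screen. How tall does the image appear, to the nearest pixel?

2.39:1 in 4884×3256: fills the width, so the image is 4884.00 × 2043.51.
Second fit — the 3:2 canvas into 2816×2112 spans the width: 2816.00 × 1877.33 (×0.5766 from 4884×3256).
So the image's height is 2043.51 × 0.5766 ≈ 1178.24.

1178 px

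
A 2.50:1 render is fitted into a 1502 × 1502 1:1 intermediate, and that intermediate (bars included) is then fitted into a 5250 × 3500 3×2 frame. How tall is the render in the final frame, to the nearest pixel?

First fit — 2.50:1 into 1502×1502 spans the width: 1502.00 × 600.80.
Second fit — the 1:1 canvas into 5250×3500 spans the height: 3500.00 × 3500.00 (×2.3302 from 1502×1502).
Applying the same ×2.3302: 600.80 → 1400.00.

1400 px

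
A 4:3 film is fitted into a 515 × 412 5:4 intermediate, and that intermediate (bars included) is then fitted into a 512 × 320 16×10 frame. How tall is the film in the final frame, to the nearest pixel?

300 px

Inside the 515×412 canvas the film is width-limited at 515.00 × 386.25.
5:4 in 512×320: fills the height, so the intermediate becomes 400.00 × 320.00 — a scale of ×0.7767.
So the film's height is 386.25 × 0.7767 ≈ 300.00.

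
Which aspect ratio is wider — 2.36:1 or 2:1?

2.36:1

2.36 and 2; 2.36 > 2.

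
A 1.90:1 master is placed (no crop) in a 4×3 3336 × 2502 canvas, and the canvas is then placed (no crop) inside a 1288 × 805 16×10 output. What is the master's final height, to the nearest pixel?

565 px

Inside the 3336×2502 canvas the master is width-limited at 3336.00 × 1755.79.
The 4×3 canvas is height-limited in 1288×805, giving 1073.33 × 805.00; scale factor 0.3217.
So the master's height is 1755.79 × 0.3217 ≈ 564.91.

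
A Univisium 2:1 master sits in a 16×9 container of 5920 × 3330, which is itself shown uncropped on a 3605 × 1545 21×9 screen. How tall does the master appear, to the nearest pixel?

1373 px

First fit — Univisium 2:1 into 5920×3330 spans the width: 5920.00 × 2960.00.
16×9 in 3605×1545: fills the height, so the intermediate becomes 2746.67 × 1545.00 — a scale of ×0.4640.
The master scales with it: height 2960.00 × 0.4640 ≈ 1373.33.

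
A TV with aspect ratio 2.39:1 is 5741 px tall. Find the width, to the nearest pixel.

13721 px

At 2.39:1, 5741 × 2.390 ≈ 13720.99.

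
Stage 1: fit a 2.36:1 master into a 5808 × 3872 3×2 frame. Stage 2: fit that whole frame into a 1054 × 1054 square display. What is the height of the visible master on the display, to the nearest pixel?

First fit — 2.36:1 into 5808×3872 spans the width: 5808.00 × 2461.02.
3×2 in 1054×1054: fills the width, so the intermediate becomes 1054.00 × 702.67 — a scale of ×0.1815.
The master scales with it: height 2461.02 × 0.1815 ≈ 446.61.

447 px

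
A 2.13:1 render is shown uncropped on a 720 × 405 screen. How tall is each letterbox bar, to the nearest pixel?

33 px

2.13:1 (2.130) > 16×9 (1.778), so the render fills the width.
Content height = 720 / 2.130 ≈ 338.03 px.
405 − 338.03 = 66.97 px of bars (33.49 each).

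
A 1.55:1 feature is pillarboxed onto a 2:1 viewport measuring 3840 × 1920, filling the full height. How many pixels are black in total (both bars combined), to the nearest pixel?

The feature is 1920 × 1.550 ≈ 2976.0000 px wide.
Leftover width: 3840 − 2976.0000 = 864.0000 px.
That's 864.0000 × 1920 ≈ 1658880 black pixels.

1658880 pixels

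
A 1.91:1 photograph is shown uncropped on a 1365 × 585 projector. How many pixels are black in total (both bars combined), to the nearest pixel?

144875 pixels

1.91:1 is narrower than 21×9, so it spans the full height.
The photograph is 585 × 1.910 ≈ 1117.3500 px wide.
Leftover width: 1365 − 1117.3500 = 247.6500 px.
Across the 585-px span: 247.6500 × 585 ≈ 144875 px.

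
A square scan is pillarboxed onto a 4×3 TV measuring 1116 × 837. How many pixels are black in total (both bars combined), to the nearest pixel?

Since 1.000 < 1.333, the scan is height-limited.
That makes the image 837.0000 px wide (837 × 1/1).
Black = 1116 − 837.0000 = 279.0000 px.
Bar area = 279.0000 × 837 ≈ 233523 px.

233523 pixels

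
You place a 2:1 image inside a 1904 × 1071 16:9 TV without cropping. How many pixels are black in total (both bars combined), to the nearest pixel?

2:1 is wider than 16:9, so it spans the full width.
Content height = 1904 × 1/2 ≈ 952.0000 px.
1071 − 952.0000 = 119.0000 px of bars.
That's 119.0000 × 1904 ≈ 226576 black pixels.

226576 pixels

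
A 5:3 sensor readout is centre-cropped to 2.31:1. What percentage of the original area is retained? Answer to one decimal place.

72.2%

The width stays; only height is cut (since 2.31:1 is wider than 5:3).
Fraction kept = (1.667)/(2.310) ≈ 72.15%.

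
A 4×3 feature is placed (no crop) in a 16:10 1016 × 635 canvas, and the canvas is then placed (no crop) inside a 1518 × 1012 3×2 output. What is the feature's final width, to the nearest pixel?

1265 px

Inside the 1016×635 canvas the feature is height-limited at 846.67 × 635.00.
Second fit — the 16:10 canvas into 1518×1012 spans the width: 1518.00 × 948.75 (×1.4941 from 1016×635).
Applying the same ×1.4941: 846.67 → 1265.00.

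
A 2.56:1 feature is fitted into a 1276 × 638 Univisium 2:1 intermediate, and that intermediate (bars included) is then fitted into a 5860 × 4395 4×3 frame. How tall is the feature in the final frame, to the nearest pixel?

2289 px

Inside the 1276×638 canvas the feature is width-limited at 1276.00 × 498.44.
Univisium 2:1 in 5860×4395: fills the width, so the intermediate becomes 5860.00 × 2930.00 — a scale of ×4.5925.
So the feature's height is 498.44 × 4.5925 ≈ 2289.06.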